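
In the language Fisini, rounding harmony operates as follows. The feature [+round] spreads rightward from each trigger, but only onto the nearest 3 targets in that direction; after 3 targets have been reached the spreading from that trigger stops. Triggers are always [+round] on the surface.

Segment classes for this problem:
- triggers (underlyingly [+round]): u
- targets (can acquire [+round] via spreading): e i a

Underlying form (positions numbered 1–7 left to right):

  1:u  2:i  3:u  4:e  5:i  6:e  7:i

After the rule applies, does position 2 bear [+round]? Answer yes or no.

yes

From /u/ at 1 rightward: 2 /i/ → [+round]; 3 /u/ is itself a trigger — this domain ends here.
From /u/ at 3 rightward: 4 /e/ → [+round]; 5 /i/ → [+round]; 6 /e/ → [+round]; bound reached.
Target with no active source: position 7 stays [-round].
[+round] positions on the surface: 1 2 3 4 5 6.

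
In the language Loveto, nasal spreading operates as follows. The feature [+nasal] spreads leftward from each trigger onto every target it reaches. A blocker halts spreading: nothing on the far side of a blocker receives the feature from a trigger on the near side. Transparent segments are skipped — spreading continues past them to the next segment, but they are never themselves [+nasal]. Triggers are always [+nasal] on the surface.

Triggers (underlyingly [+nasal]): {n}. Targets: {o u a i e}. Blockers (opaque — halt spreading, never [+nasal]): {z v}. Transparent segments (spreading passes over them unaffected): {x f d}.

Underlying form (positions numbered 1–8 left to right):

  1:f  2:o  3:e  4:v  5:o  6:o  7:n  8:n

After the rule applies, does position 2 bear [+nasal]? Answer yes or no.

no

From /n/ at 7 leftward: 6 /o/ → [+nasal]; 5 /o/ → [+nasal]; 4 /v/ blocks.
From /n/ at 8 leftward: 7 /n/ is itself a trigger — this domain ends here.
Targets with no active source: positions 2 3 stay [-nasal].
[+nasal] positions on the surface: 5 6 7 8.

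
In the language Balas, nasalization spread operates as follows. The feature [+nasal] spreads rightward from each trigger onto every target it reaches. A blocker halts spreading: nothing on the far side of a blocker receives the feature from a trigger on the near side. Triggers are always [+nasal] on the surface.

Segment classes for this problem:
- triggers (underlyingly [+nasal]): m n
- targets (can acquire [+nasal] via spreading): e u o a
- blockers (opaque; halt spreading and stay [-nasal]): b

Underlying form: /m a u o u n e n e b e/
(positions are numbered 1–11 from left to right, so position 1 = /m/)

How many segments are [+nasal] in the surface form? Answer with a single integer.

9

From /m/ at 1 rightward: 2 /a/ → [+nasal]; 3 /u/ → [+nasal]; 4 /o/ → [+nasal]; 5 /u/ → [+nasal]; 6 /n/ is itself a trigger — this domain ends here.
From /n/ at 6 rightward: 7 /e/ → [+nasal]; 8 /n/ is itself a trigger — this domain ends here.
From /n/ at 8 rightward: 9 /e/ → [+nasal]; 10 /b/ blocks.
Target with no active source: position 11 stays [-nasal].
[+nasal] positions on the surface: 1 2 3 4 5 6 7 8 9.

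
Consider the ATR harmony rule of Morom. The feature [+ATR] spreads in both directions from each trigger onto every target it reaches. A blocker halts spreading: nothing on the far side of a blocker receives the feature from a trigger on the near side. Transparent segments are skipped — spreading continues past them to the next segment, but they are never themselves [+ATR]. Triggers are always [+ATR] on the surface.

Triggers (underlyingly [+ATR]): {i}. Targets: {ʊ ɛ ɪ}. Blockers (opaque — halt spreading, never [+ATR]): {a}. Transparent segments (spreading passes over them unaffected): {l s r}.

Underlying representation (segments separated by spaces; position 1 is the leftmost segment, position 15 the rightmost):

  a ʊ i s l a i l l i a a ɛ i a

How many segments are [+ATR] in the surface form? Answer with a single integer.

From /i/ at 3 rightward: 4 /s/ transparent; 5 /l/ transparent; 6 /a/ blocks.
From /i/ at 3 leftward: 2 /ʊ/ → [+ATR]; 1 /a/ blocks.
From /i/ at 7 rightward: 8 /l/ transparent; 9 /l/ transparent; 10 /i/ is itself a trigger — this domain ends here.
From /i/ at 7 leftward: 6 /a/ blocks.
From /i/ at 10 rightward: 11 /a/ blocks.
From /i/ at 10 leftward: 9 /l/ transparent; 8 /l/ transparent; 7 /i/ is itself a trigger — this domain ends here.
From /i/ at 14 rightward: 15 /a/ blocks.
From /i/ at 14 leftward: 13 /ɛ/ → [+ATR]; 12 /a/ blocks.
[+ATR] positions on the surface: 2 3 7 10 13 14.

6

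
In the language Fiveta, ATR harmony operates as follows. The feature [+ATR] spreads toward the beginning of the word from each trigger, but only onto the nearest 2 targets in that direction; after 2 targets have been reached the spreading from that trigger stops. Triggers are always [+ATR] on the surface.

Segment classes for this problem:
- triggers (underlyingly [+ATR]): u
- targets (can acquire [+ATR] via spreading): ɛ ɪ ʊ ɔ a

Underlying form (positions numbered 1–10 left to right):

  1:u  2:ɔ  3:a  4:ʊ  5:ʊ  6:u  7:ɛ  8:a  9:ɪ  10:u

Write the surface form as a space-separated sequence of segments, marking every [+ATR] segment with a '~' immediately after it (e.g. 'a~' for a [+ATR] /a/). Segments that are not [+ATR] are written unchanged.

u~ ɔ a ʊ~ ʊ~ u~ ɛ a~ ɪ~ u~

From /u/ at 1 leftward: word edge.
From /u/ at 6 leftward: 5 /ʊ/ → [+ATR]; 4 /ʊ/ → [+ATR]; bound reached.
From /u/ at 10 leftward: 9 /ɪ/ → [+ATR]; 8 /a/ → [+ATR]; bound reached.
Targets with no active source: positions 2 3 7 stay [-ATR].
[+ATR] positions on the surface: 1 4 5 6 8 9 10.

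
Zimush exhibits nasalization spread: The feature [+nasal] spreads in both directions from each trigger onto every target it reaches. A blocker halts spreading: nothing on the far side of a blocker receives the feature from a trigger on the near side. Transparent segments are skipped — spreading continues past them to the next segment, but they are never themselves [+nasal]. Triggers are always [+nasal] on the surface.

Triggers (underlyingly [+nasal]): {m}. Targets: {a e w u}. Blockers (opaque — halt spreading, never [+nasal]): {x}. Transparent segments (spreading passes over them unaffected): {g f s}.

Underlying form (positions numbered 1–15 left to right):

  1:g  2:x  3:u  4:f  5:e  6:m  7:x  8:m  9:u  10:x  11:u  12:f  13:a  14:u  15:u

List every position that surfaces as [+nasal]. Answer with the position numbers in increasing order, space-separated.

3 5 6 8 9

From /m/ at 6 rightward: 7 /x/ blocks.
From /m/ at 6 leftward: 5 /e/ → [+nasal]; 4 /f/ transparent; 3 /u/ → [+nasal]; 2 /x/ blocks.
From /m/ at 8 rightward: 9 /u/ → [+nasal]; 10 /x/ blocks.
From /m/ at 8 leftward: 7 /x/ blocks.
Targets with no active source: positions 11 13 14 15 stay [-nasal].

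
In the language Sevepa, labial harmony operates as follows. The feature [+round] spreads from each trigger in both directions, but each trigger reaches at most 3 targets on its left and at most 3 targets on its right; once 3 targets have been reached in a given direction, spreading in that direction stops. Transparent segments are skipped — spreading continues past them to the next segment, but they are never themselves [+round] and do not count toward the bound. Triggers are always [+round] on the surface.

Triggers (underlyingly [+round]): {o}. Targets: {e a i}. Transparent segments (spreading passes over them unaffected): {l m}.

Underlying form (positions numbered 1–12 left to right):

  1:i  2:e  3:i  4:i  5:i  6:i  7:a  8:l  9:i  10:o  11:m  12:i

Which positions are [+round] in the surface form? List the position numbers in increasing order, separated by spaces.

From /o/ at 10 rightward: 11 /m/ transparent; 12 /i/ → [+round]; word edge.
From /o/ at 10 leftward: 9 /i/ → [+round]; 8 /l/ transparent; 7 /a/ → [+round]; 6 /i/ → [+round]; bound reached.
Targets with no active source: positions 1 2 3 4 5 stay [-round].

6 7 9 10 12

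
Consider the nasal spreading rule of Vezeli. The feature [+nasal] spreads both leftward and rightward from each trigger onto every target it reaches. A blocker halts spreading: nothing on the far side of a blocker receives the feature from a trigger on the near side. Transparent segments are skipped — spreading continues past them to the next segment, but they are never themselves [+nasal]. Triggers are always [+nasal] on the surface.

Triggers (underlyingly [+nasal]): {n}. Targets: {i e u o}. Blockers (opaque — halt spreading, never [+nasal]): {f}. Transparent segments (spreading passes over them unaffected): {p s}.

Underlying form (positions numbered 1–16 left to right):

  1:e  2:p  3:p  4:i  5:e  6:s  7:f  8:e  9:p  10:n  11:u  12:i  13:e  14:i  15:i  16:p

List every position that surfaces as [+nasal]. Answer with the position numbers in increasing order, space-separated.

8 10 11 12 13 14 15

From /n/ at 10 rightward: 11 /u/ → [+nasal]; 12 /i/ → [+nasal]; 13 /e/ → [+nasal]; 14 /i/ → [+nasal]; 15 /i/ → [+nasal]; 16 /p/ transparent; word edge.
From /n/ at 10 leftward: 9 /p/ transparent; 8 /e/ → [+nasal]; 7 /f/ blocks.
Targets with no active source: positions 1 4 5 stay [-nasal].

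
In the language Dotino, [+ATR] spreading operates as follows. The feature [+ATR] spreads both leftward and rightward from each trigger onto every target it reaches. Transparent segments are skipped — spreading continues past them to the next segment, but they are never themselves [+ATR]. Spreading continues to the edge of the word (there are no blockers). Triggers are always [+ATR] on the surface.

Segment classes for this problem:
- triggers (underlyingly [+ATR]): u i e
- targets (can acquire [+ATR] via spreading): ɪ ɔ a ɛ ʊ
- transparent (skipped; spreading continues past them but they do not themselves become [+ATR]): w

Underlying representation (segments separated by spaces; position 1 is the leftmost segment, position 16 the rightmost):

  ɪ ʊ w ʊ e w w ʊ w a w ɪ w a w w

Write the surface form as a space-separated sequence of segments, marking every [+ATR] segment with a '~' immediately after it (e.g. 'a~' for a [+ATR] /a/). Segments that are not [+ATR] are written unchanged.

ɪ~ ʊ~ w ʊ~ e~ w w ʊ~ w a~ w ɪ~ w a~ w w

From /e/ at 5 rightward: 6 /w/ transparent; 7 /w/ transparent; 8 /ʊ/ → [+ATR]; 9 /w/ transparent; 10 /a/ → [+ATR]; 11 /w/ transparent; 12 /ɪ/ → [+ATR]; 13 /w/ transparent; 14 /a/ → [+ATR]; 15 /w/ transparent; 16 /w/ transparent; word edge.
From /e/ at 5 leftward: 4 /ʊ/ → [+ATR]; 3 /w/ transparent; 2 /ʊ/ → [+ATR]; 1 /ɪ/ → [+ATR]; word edge.
[+ATR] positions on the surface: 1 2 4 5 8 10 12 14.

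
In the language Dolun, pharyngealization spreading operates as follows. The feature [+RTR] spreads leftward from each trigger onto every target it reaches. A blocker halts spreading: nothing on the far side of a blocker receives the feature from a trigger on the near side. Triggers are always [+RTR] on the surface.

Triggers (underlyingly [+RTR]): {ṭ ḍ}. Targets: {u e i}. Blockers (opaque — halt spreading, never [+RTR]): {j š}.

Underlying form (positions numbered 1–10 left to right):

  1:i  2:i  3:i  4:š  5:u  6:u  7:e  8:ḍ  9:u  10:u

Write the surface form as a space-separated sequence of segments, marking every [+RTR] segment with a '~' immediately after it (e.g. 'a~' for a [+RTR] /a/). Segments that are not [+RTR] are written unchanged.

i i i š u~ u~ e~ ḍ~ u u

From /ḍ/ at 8 leftward: 7 /e/ → [+RTR]; 6 /u/ → [+RTR]; 5 /u/ → [+RTR]; 4 /š/ blocks.
Targets with no active source: positions 1 2 3 9 10 stay [-emphatic].
[+RTR] positions on the surface: 5 6 7 8.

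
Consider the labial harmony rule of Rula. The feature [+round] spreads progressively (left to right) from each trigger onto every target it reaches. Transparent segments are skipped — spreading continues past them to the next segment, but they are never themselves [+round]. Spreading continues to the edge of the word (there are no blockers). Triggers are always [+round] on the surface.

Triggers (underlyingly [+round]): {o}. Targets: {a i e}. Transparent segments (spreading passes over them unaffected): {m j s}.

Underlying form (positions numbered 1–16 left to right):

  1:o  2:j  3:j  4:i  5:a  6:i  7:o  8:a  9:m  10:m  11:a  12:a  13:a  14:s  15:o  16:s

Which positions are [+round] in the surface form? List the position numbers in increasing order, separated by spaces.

From /o/ at 1 rightward: 2 /j/ transparent; 3 /j/ transparent; 4 /i/ → [+round]; 5 /a/ → [+round]; 6 /i/ → [+round]; 7 /o/ is itself a trigger — this domain ends here.
From /o/ at 7 rightward: 8 /a/ → [+round]; 9 /m/ transparent; 10 /m/ transparent; 11 /a/ → [+round]; 12 /a/ → [+round]; 13 /a/ → [+round]; 14 /s/ transparent; 15 /o/ is itself a trigger — this domain ends here.
From /o/ at 15 rightward: 16 /s/ transparent; word edge.

1 4 5 6 7 8 11 12 13 15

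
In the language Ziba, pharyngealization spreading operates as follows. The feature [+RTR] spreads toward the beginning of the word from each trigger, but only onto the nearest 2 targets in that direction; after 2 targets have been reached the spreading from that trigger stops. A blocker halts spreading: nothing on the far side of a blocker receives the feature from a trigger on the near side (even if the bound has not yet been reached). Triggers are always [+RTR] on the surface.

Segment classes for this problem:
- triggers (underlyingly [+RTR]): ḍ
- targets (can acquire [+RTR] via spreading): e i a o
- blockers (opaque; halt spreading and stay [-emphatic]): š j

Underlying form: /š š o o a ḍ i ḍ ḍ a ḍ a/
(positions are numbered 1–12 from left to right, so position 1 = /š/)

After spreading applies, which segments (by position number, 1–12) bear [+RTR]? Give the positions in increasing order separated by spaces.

4 5 6 7 8 9 10 11

From /ḍ/ at 6 leftward: 5 /a/ → [+RTR]; 4 /o/ → [+RTR]; bound reached.
From /ḍ/ at 8 leftward: 7 /i/ → [+RTR]; 6 /ḍ/ is itself a trigger — this domain ends here.
From /ḍ/ at 9 leftward: 8 /ḍ/ is itself a trigger — this domain ends here.
From /ḍ/ at 11 leftward: 10 /a/ → [+RTR]; 9 /ḍ/ is itself a trigger — this domain ends here.
Targets with no active source: positions 3 12 stay [-emphatic].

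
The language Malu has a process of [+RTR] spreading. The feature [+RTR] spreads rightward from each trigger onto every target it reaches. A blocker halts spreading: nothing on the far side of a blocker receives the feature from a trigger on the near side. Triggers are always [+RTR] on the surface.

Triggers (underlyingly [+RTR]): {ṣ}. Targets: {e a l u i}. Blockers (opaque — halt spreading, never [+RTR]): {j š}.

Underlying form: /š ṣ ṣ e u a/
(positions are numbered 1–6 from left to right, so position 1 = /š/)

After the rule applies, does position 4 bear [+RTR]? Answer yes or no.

yes

From /ṣ/ at 2 rightward: 3 /ṣ/ is itself a trigger — this domain ends here.
From /ṣ/ at 3 rightward: 4 /e/ → [+RTR]; 5 /u/ → [+RTR]; 6 /a/ → [+RTR]; word edge.
[+RTR] positions on the surface: 2 3 4 5 6.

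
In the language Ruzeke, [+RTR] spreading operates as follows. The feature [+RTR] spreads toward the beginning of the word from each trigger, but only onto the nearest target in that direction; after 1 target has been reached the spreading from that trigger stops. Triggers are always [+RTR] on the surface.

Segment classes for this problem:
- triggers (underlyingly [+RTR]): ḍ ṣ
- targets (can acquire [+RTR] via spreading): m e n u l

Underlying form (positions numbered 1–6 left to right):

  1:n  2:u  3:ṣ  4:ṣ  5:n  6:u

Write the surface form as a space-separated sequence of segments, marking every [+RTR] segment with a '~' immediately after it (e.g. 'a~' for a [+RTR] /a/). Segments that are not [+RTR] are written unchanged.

n u~ ṣ~ ṣ~ n u

From /ṣ/ at 3 leftward: 2 /u/ → [+RTR]; bound reached.
From /ṣ/ at 4 leftward: 3 /ṣ/ is itself a trigger — this domain ends here.
Targets with no active source: positions 1 5 6 stay [-emphatic].
[+RTR] positions on the surface: 2 3 4.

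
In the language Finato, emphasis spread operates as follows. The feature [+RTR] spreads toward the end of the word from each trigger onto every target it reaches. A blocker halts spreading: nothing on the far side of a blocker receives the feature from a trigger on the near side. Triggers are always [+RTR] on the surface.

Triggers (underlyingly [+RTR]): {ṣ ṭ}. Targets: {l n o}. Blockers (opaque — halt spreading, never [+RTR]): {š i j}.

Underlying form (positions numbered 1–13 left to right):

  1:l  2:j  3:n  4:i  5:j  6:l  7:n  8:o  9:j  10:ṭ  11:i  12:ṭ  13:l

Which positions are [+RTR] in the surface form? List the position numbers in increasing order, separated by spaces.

From /ṭ/ at 10 rightward: 11 /i/ blocks.
From /ṭ/ at 12 rightward: 13 /l/ → [+RTR]; word edge.
Targets with no active source: positions 1 3 6 7 8 stay [-emphatic].

10 12 13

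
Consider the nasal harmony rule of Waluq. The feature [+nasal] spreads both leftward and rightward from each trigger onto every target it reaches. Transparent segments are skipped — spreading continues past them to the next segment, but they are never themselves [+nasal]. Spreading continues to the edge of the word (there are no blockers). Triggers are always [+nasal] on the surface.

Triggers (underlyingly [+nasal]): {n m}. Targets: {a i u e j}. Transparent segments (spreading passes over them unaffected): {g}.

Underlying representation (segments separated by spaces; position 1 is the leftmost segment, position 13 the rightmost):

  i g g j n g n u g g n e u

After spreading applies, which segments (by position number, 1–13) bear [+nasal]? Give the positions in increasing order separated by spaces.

1 4 5 7 8 11 12 13

From /n/ at 5 rightward: 6 /g/ transparent; 7 /n/ is itself a trigger — this domain ends here.
From /n/ at 5 leftward: 4 /j/ → [+nasal]; 3 /g/ transparent; 2 /g/ transparent; 1 /i/ → [+nasal]; word edge.
From /n/ at 7 rightward: 8 /u/ → [+nasal]; 9 /g/ transparent; 10 /g/ transparent; 11 /n/ is itself a trigger — this domain ends here.
From /n/ at 7 leftward: 6 /g/ transparent; 5 /n/ is itself a trigger — this domain ends here.
From /n/ at 11 rightward: 12 /e/ → [+nasal]; 13 /u/ → [+nasal]; word edge.
From /n/ at 11 leftward: 10 /g/ transparent; 9 /g/ transparent; 8 /u/ → [+nasal]; 7 /n/ is itself a trigger — this domain ends here.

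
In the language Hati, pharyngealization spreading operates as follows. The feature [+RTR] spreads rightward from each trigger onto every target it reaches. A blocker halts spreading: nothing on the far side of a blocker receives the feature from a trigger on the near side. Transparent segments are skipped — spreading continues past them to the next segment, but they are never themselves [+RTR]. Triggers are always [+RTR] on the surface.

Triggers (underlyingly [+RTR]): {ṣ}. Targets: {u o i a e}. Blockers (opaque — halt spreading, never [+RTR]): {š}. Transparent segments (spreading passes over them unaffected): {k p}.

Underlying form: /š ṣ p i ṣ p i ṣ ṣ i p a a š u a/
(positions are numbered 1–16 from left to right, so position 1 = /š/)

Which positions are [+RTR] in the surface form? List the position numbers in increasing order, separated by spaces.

2 4 5 7 8 9 10 12 13

From /ṣ/ at 2 rightward: 3 /p/ transparent; 4 /i/ → [+RTR]; 5 /ṣ/ is itself a trigger — this domain ends here.
From /ṣ/ at 5 rightward: 6 /p/ transparent; 7 /i/ → [+RTR]; 8 /ṣ/ is itself a trigger — this domain ends here.
From /ṣ/ at 8 rightward: 9 /ṣ/ is itself a trigger — this domain ends here.
From /ṣ/ at 9 rightward: 10 /i/ → [+RTR]; 11 /p/ transparent; 12 /a/ → [+RTR]; 13 /a/ → [+RTR]; 14 /š/ blocks.
Targets with no active source: positions 15 16 stay [-emphatic].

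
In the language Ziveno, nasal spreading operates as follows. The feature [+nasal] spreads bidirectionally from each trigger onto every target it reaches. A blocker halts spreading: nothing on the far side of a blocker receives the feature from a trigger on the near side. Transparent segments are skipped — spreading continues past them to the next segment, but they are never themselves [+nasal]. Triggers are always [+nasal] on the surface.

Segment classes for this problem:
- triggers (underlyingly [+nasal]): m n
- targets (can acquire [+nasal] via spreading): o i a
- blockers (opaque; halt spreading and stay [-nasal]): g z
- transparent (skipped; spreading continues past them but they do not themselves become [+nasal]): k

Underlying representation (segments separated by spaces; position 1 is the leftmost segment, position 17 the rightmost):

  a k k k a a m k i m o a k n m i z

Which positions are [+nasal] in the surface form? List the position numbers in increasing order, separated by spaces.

1 5 6 7 9 10 11 12 14 15 16

From /m/ at 7 rightward: 8 /k/ transparent; 9 /i/ → [+nasal]; 10 /m/ is itself a trigger — this domain ends here.
From /m/ at 7 leftward: 6 /a/ → [+nasal]; 5 /a/ → [+nasal]; 4 /k/ transparent; 3 /k/ transparent; 2 /k/ transparent; 1 /a/ → [+nasal]; word edge.
From /m/ at 10 rightward: 11 /o/ → [+nasal]; 12 /a/ → [+nasal]; 13 /k/ transparent; 14 /n/ is itself a trigger — this domain ends here.
From /m/ at 10 leftward: 9 /i/ → [+nasal]; 8 /k/ transparent; 7 /m/ is itself a trigger — this domain ends here.
From /n/ at 14 rightward: 15 /m/ is itself a trigger — this domain ends here.
From /n/ at 14 leftward: 13 /k/ transparent; 12 /a/ → [+nasal]; 11 /o/ → [+nasal]; 10 /m/ is itself a trigger — this domain ends here.
From /m/ at 15 rightward: 16 /i/ → [+nasal]; 17 /z/ blocks.
From /m/ at 15 leftward: 14 /n/ is itself a trigger — this domain ends here.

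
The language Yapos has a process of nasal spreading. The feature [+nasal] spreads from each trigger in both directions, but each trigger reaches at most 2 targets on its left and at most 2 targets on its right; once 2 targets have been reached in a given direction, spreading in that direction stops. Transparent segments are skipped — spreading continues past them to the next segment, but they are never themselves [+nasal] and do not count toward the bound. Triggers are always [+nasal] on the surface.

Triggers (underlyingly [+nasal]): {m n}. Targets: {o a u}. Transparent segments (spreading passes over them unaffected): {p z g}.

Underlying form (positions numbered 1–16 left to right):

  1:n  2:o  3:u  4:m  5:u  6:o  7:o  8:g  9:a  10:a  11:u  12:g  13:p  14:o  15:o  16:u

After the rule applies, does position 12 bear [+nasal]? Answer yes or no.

From /n/ at 1 rightward: 2 /o/ → [+nasal]; 3 /u/ → [+nasal]; bound reached.
From /n/ at 1 leftward: word edge.
From /m/ at 4 rightward: 5 /u/ → [+nasal]; 6 /o/ → [+nasal]; bound reached.
From /m/ at 4 leftward: 3 /u/ → [+nasal]; 2 /o/ → [+nasal]; bound reached.
Targets with no active source: positions 7 9 10 11 14 15 16 stay [-nasal].
[+nasal] positions on the surface: 1 2 3 4 5 6.

no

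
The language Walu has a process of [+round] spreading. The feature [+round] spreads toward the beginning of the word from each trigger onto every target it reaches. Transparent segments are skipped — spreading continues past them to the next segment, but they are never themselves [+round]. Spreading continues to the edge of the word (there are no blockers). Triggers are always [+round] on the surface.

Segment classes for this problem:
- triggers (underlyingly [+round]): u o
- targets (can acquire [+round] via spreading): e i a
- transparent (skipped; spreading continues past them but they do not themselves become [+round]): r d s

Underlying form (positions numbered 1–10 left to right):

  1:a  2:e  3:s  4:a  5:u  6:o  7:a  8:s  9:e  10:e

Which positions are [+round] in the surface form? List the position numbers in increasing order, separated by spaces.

From /u/ at 5 leftward: 4 /a/ → [+round]; 3 /s/ transparent; 2 /e/ → [+round]; 1 /a/ → [+round]; word edge.
From /o/ at 6 leftward: 5 /u/ is itself a trigger — this domain ends here.
Targets with no active source: positions 7 9 10 stay [-round].

1 2 4 5 6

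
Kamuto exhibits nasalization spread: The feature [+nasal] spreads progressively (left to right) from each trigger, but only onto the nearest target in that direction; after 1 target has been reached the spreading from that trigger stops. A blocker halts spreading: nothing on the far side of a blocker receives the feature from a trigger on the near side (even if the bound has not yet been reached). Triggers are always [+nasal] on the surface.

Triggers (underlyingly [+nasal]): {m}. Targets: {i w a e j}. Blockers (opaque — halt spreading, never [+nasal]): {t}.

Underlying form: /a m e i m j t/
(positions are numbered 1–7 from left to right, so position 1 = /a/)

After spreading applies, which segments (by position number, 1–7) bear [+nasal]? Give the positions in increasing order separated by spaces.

From /m/ at 2 rightward: 3 /e/ → [+nasal]; bound reached.
From /m/ at 5 rightward: 6 /j/ → [+nasal]; bound reached.
Targets with no active source: positions 1 4 stay [-nasal].

2 3 5 6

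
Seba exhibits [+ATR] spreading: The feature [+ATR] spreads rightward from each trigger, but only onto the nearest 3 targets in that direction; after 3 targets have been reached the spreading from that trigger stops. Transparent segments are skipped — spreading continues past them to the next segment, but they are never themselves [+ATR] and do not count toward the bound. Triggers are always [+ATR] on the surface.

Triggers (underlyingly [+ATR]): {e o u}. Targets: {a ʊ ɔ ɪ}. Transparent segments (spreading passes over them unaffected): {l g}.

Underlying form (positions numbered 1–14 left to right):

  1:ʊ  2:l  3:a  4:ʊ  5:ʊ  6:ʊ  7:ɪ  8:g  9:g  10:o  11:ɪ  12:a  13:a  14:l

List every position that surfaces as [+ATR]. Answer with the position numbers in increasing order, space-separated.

From /o/ at 10 rightward: 11 /ɪ/ → [+ATR]; 12 /a/ → [+ATR]; 13 /a/ → [+ATR]; bound reached.
Targets with no active source: positions 1 3 4 5 6 7 stay [-ATR].

10 11 12 13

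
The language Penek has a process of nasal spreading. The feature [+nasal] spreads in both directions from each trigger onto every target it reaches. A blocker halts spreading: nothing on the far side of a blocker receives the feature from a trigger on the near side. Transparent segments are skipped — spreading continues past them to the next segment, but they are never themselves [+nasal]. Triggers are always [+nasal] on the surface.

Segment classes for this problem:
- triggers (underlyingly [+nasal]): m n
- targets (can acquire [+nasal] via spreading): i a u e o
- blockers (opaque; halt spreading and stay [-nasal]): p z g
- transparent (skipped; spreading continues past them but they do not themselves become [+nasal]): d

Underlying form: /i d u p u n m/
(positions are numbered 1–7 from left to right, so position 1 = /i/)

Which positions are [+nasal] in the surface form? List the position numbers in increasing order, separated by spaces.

5 6 7

From /n/ at 6 rightward: 7 /m/ is itself a trigger — this domain ends here.
From /n/ at 6 leftward: 5 /u/ → [+nasal]; 4 /p/ blocks.
From /m/ at 7 rightward: word edge.
From /m/ at 7 leftward: 6 /n/ is itself a trigger — this domain ends here.
Targets with no active source: positions 1 3 stay [-nasal].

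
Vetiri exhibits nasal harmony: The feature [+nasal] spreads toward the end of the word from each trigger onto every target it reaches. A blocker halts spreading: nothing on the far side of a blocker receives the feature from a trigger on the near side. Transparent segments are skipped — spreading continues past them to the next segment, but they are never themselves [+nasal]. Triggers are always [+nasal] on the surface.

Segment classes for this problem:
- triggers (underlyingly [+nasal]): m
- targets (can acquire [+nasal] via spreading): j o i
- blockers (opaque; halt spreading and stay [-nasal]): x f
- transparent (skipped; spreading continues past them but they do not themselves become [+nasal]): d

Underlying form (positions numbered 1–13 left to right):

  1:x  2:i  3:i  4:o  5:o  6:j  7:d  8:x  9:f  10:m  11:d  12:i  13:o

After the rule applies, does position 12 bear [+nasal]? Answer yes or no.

From /m/ at 10 rightward: 11 /d/ transparent; 12 /i/ → [+nasal]; 13 /o/ → [+nasal]; word edge.
Targets with no active source: positions 2 3 4 5 6 stay [-nasal].
[+nasal] positions on the surface: 10 12 13.

yes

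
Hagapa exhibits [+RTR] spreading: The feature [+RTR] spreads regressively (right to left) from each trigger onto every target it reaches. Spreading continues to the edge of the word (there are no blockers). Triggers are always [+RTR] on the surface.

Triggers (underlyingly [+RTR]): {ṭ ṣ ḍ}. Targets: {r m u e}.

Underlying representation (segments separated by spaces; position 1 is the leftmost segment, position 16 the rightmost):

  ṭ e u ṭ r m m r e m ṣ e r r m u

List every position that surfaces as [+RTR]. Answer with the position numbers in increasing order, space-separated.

1 2 3 4 5 6 7 8 9 10 11

From /ṭ/ at 1 leftward: word edge.
From /ṭ/ at 4 leftward: 3 /u/ → [+RTR]; 2 /e/ → [+RTR]; 1 /ṭ/ is itself a trigger — this domain ends here.
From /ṣ/ at 11 leftward: 10 /m/ → [+RTR]; 9 /e/ → [+RTR]; 8 /r/ → [+RTR]; 7 /m/ → [+RTR]; 6 /m/ → [+RTR]; 5 /r/ → [+RTR]; 4 /ṭ/ is itself a trigger — this domain ends here.
Targets with no active source: positions 12 13 14 15 16 stay [-emphatic].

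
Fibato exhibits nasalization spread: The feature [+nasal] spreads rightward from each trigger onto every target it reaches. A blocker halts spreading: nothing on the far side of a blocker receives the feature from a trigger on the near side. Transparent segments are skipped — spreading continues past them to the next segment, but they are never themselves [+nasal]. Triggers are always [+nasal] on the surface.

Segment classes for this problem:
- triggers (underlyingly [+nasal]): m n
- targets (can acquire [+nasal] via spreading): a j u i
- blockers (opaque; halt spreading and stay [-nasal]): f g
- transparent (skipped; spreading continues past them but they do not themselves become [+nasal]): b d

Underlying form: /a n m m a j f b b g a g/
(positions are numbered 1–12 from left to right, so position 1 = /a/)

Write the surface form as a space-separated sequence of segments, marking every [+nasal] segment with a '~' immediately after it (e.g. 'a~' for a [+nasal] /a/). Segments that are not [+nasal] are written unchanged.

a n~ m~ m~ a~ j~ f b b g a g

From /n/ at 2 rightward: 3 /m/ is itself a trigger — this domain ends here.
From /m/ at 3 rightward: 4 /m/ is itself a trigger — this domain ends here.
From /m/ at 4 rightward: 5 /a/ → [+nasal]; 6 /j/ → [+nasal]; 7 /f/ blocks.
Targets with no active source: positions 1 11 stay [-nasal].
[+nasal] positions on the surface: 2 3 4 5 6.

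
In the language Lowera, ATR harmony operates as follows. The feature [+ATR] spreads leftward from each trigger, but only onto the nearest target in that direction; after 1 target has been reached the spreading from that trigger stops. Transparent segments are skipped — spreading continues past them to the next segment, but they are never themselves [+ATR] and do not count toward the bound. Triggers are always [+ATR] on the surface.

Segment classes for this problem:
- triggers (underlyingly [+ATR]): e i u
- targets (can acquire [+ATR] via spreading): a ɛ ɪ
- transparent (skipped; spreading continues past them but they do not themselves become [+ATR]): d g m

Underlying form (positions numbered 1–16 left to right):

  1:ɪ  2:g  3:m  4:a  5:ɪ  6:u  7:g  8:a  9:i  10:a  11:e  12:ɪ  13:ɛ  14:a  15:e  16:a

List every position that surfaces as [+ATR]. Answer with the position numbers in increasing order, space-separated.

From /u/ at 6 leftward: 5 /ɪ/ → [+ATR]; bound reached.
From /i/ at 9 leftward: 8 /a/ → [+ATR]; bound reached.
From /e/ at 11 leftward: 10 /a/ → [+ATR]; bound reached.
From /e/ at 15 leftward: 14 /a/ → [+ATR]; bound reached.
Targets with no active source: positions 1 4 12 13 16 stay [-ATR].

5 6 8 9 10 11 14 15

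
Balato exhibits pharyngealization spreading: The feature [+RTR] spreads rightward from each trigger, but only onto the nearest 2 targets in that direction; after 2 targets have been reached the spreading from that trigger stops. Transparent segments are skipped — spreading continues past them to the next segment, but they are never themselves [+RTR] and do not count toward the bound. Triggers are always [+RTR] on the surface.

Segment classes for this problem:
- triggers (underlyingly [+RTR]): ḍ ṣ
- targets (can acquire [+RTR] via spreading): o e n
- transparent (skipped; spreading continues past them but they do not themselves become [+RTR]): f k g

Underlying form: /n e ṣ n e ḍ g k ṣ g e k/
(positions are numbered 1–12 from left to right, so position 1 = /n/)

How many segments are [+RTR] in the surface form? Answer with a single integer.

From /ṣ/ at 3 rightward: 4 /n/ → [+RTR]; 5 /e/ → [+RTR]; bound reached.
From /ḍ/ at 6 rightward: 7 /g/ transparent; 8 /k/ transparent; 9 /ṣ/ is itself a trigger — this domain ends here.
From /ṣ/ at 9 rightward: 10 /g/ transparent; 11 /e/ → [+RTR]; 12 /k/ transparent; word edge.
Targets with no active source: positions 1 2 stay [-emphatic].
[+RTR] positions on the surface: 3 4 5 6 9 11.

6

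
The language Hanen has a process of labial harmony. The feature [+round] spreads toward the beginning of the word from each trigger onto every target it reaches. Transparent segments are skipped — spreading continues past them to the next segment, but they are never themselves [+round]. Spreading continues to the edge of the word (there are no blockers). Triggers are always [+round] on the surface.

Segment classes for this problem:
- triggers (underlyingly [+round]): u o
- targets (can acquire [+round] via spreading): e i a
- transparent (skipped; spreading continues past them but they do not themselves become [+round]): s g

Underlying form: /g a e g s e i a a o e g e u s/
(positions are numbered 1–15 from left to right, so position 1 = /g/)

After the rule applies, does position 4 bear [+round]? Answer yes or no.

no

From /o/ at 10 leftward: 9 /a/ → [+round]; 8 /a/ → [+round]; 7 /i/ → [+round]; 6 /e/ → [+round]; 5 /s/ transparent; 4 /g/ transparent; 3 /e/ → [+round]; 2 /a/ → [+round]; 1 /g/ transparent; word edge.
From /u/ at 14 leftward: 13 /e/ → [+round]; 12 /g/ transparent; 11 /e/ → [+round]; 10 /o/ is itself a trigger — this domain ends here.
[+round] positions on the surface: 2 3 6 7 8 9 10 11 13 14.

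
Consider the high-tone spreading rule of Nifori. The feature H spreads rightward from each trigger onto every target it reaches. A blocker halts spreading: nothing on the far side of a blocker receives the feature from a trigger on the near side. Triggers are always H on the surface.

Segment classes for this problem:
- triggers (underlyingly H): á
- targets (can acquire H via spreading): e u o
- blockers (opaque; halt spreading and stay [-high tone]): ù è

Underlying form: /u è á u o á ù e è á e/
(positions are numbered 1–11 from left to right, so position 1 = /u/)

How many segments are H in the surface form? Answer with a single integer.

From /á/ at 3 rightward: 4 /u/ → H; 5 /o/ → H; 6 /á/ is itself a trigger — this domain ends here.
From /á/ at 6 rightward: 7 /ù/ blocks.
From /á/ at 10 rightward: 11 /e/ → H; word edge.
Targets with no active source: positions 1 8 stay [-high tone].
H positions on the surface: 3 4 5 6 10 11.

6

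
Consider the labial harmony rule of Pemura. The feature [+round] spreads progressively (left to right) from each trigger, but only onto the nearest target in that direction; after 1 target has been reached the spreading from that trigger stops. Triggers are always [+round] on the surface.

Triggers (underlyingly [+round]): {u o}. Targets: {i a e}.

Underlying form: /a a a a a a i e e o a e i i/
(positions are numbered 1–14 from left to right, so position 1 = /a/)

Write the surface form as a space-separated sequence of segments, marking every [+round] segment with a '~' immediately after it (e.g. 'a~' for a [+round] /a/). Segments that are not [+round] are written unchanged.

From /o/ at 10 rightward: 11 /a/ → [+round]; bound reached.
Targets with no active source: positions 1 2 3 4 5 6 7 8 9 12 13 14 stay [-round].
[+round] positions on the surface: 10 11.

a a a a a a i e e o~ a~ e i i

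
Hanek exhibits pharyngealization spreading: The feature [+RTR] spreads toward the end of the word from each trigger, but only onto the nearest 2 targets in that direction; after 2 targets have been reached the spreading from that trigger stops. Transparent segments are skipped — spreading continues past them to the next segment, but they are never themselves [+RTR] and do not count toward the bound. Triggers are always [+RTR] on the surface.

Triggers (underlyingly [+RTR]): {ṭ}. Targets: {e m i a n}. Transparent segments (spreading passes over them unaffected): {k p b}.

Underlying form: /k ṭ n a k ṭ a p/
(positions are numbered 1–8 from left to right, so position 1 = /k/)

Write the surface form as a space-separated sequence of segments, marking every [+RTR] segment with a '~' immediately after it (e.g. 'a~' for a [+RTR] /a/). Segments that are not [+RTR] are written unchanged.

k ṭ~ n~ a~ k ṭ~ a~ p

From /ṭ/ at 2 rightward: 3 /n/ → [+RTR]; 4 /a/ → [+RTR]; bound reached.
From /ṭ/ at 6 rightward: 7 /a/ → [+RTR]; 8 /p/ transparent; word edge.
[+RTR] positions on the surface: 2 3 4 6 7.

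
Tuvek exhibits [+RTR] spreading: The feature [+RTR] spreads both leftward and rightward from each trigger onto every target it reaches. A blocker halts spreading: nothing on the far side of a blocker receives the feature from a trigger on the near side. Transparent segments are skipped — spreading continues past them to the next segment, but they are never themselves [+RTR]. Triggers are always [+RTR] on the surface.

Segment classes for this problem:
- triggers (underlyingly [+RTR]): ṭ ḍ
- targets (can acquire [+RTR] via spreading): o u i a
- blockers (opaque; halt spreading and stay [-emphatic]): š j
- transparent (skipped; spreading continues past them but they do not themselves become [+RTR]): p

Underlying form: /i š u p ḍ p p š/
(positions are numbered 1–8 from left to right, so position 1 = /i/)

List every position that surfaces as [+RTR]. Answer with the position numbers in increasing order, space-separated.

3 5

From /ḍ/ at 5 rightward: 6 /p/ transparent; 7 /p/ transparent; 8 /š/ blocks.
From /ḍ/ at 5 leftward: 4 /p/ transparent; 3 /u/ → [+RTR]; 2 /š/ blocks.
Target with no active source: position 1 stays [-emphatic].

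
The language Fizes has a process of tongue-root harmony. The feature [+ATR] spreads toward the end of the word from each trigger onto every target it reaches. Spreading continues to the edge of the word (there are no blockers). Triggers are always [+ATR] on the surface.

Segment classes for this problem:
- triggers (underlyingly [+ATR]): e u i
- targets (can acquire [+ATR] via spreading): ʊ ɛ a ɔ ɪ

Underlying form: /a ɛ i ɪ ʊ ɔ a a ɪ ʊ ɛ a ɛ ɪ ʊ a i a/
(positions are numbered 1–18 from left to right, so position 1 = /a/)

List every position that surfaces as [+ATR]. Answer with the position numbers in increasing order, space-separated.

3 4 5 6 7 8 9 10 11 12 13 14 15 16 17 18

From /i/ at 3 rightward: 4 /ɪ/ → [+ATR]; 5 /ʊ/ → [+ATR]; 6 /ɔ/ → [+ATR]; 7 /a/ → [+ATR]; 8 /a/ → [+ATR]; 9 /ɪ/ → [+ATR]; 10 /ʊ/ → [+ATR]; 11 /ɛ/ → [+ATR]; 12 /a/ → [+ATR]; 13 /ɛ/ → [+ATR]; 14 /ɪ/ → [+ATR]; 15 /ʊ/ → [+ATR]; 16 /a/ → [+ATR]; 17 /i/ is itself a trigger — this domain ends here.
From /i/ at 17 rightward: 18 /a/ → [+ATR]; word edge.
Targets with no active source: positions 1 2 stay [-ATR].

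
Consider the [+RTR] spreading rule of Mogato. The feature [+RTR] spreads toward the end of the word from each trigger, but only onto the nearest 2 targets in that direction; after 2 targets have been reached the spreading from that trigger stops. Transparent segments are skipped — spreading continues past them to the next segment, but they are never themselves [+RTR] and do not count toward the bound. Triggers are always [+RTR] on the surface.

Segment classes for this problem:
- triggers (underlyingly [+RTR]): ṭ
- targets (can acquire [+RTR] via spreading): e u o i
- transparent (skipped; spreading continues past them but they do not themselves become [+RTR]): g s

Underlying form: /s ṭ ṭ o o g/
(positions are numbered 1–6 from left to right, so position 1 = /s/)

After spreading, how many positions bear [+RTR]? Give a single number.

From /ṭ/ at 2 rightward: 3 /ṭ/ is itself a trigger — this domain ends here.
From /ṭ/ at 3 rightward: 4 /o/ → [+RTR]; 5 /o/ → [+RTR]; bound reached.
[+RTR] positions on the surface: 2 3 4 5.

4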